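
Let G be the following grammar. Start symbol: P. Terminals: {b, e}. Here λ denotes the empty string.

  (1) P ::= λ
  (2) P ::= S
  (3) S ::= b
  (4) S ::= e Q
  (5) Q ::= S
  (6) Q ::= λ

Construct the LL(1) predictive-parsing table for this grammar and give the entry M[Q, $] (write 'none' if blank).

Q ::= λ

FIRST(S): from S::=b we get {b}; from S::=e Q we get {e}. So FIRST(S) = {b, e}.
FIRST(P): from P::=λ we get {λ}; from P::=S we get {b, e}. So FIRST(P) = {λ, b, e}.
FIRST(Q): from Q::=S we get {b, e}; from Q::=λ we get {λ}. So FIRST(Q) = {λ, b, e}.
FOLLOW(P) includes $ since P is the start symbol.
FOLLOW(S): in P::=S, the suffix after S is empty, so FOLLOW(S) ⊇ FOLLOW(P) = {$}; in Q::=S, the suffix after S is empty, so FOLLOW(S) ⊇ FOLLOW(Q) = {$}. Thus FOLLOW(S) = {$}.
FOLLOW(Q): in S::=e Q, the suffix after Q is empty, so FOLLOW(Q) ⊇ FOLLOW(S) = {$}. Thus FOLLOW(Q) = {$}.
For Q ::= S: FIRST(S) = {b, e}, so it goes in M[Q, t] for t ∈ {b, e}.
For Q ::= λ: FIRST(λ) = {λ}, so it goes in M[Q, t] for t ∈ {}; since λ ∈ FIRST, also for every t ∈ FOLLOW(Q) = {$}.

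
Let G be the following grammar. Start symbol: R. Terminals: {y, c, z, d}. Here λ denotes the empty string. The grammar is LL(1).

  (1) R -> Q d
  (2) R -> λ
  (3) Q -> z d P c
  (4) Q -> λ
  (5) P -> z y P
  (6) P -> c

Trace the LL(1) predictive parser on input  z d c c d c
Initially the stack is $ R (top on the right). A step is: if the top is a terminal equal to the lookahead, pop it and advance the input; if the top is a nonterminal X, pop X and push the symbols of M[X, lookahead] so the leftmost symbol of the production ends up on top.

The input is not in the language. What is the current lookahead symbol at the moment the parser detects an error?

step 1: stack=$ R  input=z d c c d c $  — expand R -> Q d
step 2: stack=$ d Q  input=z d c c d c $  — expand Q -> z d P c
step 3: stack=$ d c P d z  input=z d c c d c $  — match z
step 4: stack=$ d c P d  input=d c c d c $  — match d
step 5: stack=$ d c P  input=c c d c $  — expand P -> c
step 6: stack=$ d c c  input=c c d c $  — match c
step 7: stack=$ d c  input=c d c $  — match c
step 8: stack=$ d  input=d c $  — match d
step 9: stack=$  input=c $  — error: stack empty but input remains

c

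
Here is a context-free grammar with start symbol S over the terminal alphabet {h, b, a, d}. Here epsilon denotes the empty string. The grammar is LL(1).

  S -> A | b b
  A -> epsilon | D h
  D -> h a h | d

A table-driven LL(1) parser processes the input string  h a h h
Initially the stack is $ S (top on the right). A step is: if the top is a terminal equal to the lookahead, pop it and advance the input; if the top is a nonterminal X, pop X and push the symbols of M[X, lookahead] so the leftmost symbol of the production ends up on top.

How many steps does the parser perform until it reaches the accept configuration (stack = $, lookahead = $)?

step 1: stack=$ S  input=h a h h $  — expand S -> A
step 2: stack=$ A  input=h a h h $  — expand A -> D h
step 3: stack=$ h D  input=h a h h $  — expand D -> h a h
step 4: stack=$ h h a h  input=h a h h $  — match h
step 5: stack=$ h h a  input=a h h $  — match a
step 6: stack=$ h h  input=h h $  — match h
step 7: stack=$ h  input=h $  — match h
Accept reached after 7 steps.

7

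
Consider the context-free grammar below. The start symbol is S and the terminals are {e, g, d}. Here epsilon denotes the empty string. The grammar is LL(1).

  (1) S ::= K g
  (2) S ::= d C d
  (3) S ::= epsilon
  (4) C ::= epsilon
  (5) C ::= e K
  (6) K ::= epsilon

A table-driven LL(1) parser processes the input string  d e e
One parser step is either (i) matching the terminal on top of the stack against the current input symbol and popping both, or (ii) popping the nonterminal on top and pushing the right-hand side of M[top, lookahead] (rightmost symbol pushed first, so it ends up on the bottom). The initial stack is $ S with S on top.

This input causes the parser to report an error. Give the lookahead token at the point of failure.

     Stack    Input    Action
  1  $ S      d e e $  expand S ::= d C d
  2  $ d C d  d e e $  match d
  3  $ d C    e e $    expand C ::= e K
  4  $ d K e  e e $    match e
  5  $ d K    e $      error: M[K, e] is empty

e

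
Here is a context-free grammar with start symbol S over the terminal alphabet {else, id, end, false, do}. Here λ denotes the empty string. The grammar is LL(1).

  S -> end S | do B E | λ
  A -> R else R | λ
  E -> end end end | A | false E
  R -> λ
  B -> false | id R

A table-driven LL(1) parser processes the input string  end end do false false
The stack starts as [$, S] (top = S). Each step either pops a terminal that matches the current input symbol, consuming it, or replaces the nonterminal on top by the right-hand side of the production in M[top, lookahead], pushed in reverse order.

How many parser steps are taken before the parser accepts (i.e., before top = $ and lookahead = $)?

12

step 1: stack=$ S  input=end end do false false $  — expand S -> end S
step 2: stack=$ S end  input=end end do false false $  — match end
step 3: stack=$ S  input=end do false false $  — expand S -> end S
step 4: stack=$ S end  input=end do false false $  — match end
step 5: stack=$ S  input=do false false $  — expand S -> do B E
step 6: stack=$ E B do  input=do false false $  — match do
step 7: stack=$ E B  input=false false $  — expand B -> false
step 8: stack=$ E false  input=false false $  — match false
step 9: stack=$ E  input=false $  — expand E -> false E
step 10: stack=$ E false  input=false $  — match false
step 11: stack=$ E  input=$  — expand E -> A
step 12: stack=$ A  input=$  — expand A -> λ
Accept reached after 12 steps.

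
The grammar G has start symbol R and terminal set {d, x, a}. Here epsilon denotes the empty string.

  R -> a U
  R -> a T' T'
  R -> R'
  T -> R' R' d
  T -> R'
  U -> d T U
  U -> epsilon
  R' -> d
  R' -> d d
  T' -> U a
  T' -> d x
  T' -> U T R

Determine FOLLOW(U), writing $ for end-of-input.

{$, a, d}

FIRST(U) = {epsilon, d}
FIRST(R') = {d}
FIRST(R) = {a, d}  (via R')
FIRST(T) = {d}  (via R' R' d, R')
FIRST(T') = {a, d}  (via U a, U T R)
FOLLOW(R) includes $ since R is the start symbol.
FOLLOW(R): in T'->U T R, the suffix after R is empty, so FOLLOW(R) ⊇ FOLLOW(T') = {$, a, d}. Thus FOLLOW(R) = {$, a, d}.
FOLLOW(U): in R->a U, the suffix after U is empty, so FOLLOW(U) ⊇ FOLLOW(R) = {$, a, d}; in U->d T U, the suffix after U is empty (adds nothing new); in T'->U a, U is followed by a with FIRST {a}; in T'->U T R, U is followed by T R with FIRST {d}. Thus FOLLOW(U) = {$, a, d}.
FOLLOW(T): in U->d T U, T is followed by U with FIRST {epsilon, d}; in U->d T U, the suffix after T is nullable, so FOLLOW(T) ⊇ FOLLOW(U) = {$, a, d}; in T'->U T R, T is followed by R with FIRST {a, d}. Thus FOLLOW(T) = {$, a, d}.
FOLLOW(R'): in R->R', the suffix after R' is empty, so FOLLOW(R') ⊇ FOLLOW(R) = {$, a, d}; in T->R' R' d (occurrence 1), R' is followed by R' d with FIRST {d}; in T->R' R' d (occurrence 2), R' is followed by d with FIRST {d}; in T->R', the suffix after R' is empty, so FOLLOW(R') ⊇ FOLLOW(T) = {$, a, d}. Thus FOLLOW(R') = {$, a, d}.
FOLLOW(T'): in R->a T' T' (occurrence 1), T' is followed by T' with FIRST {a, d}; in R->a T' T' (occurrence 2), the suffix after T' is empty, so FOLLOW(T') ⊇ FOLLOW(R) = {$, a, d}. Thus FOLLOW(T') = {$, a, d}.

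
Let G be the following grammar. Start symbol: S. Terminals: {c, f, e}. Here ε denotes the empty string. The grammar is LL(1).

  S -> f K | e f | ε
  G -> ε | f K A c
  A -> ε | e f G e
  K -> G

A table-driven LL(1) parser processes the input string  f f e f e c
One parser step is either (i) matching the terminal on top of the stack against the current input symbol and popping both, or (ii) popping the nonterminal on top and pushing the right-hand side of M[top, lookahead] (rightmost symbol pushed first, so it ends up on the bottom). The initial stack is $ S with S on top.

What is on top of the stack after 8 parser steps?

e

     Stack      Input          Action
  1  $ S        f f e f e c $  expand S -> f K
  2  $ K f      f f e f e c $  match f
  3  $ K        f e f e c $    expand K -> G
  4  $ G        f e f e c $    expand G -> f K A c
  5  $ c A K f  f e f e c $    match f
  6  $ c A K    e f e c $      expand K -> G
  7  $ c A G    e f e c $      expand G -> ε
  8  $ c A      e f e c $      expand A -> e f G e
Stack after step 8: $ c e G f e (top = e).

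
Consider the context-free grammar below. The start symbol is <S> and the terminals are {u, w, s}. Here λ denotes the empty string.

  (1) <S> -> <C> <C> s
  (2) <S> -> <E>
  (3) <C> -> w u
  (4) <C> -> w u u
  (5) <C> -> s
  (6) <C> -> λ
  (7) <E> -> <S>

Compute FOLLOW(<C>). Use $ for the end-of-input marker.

FIRST(<C>): from <C>->w u we get {w}; from <C>->w u u we get {w}; from <C>->s we get {s}; from <C>->λ we get {λ}. So FIRST(<C>) = {λ, s, w}.
FIRST(<S>): from <S>-><C> <C> s we get {s, w}; from <S>-><E> we get {s, w}. So FIRST(<S>) = {s, w}.
FIRST(<E>): from <E>-><S> we get {s, w}. So FIRST(<E>) = {s, w}.
FOLLOW(<S>) includes $ since <S> is the start symbol.
FOLLOW(<C>): in <S>-><C> <C> s (occurrence 1), <C> is followed by <C> s with FIRST {s, w}; in <S>-><C> <C> s (occurrence 2), <C> is followed by s with FIRST {s}. Thus FOLLOW(<C>) = {s, w}.
FOLLOW(<S>): in <E>-><S>, the suffix after <S> is empty, so FOLLOW(<S>) ⊇ FOLLOW(<E>) = {$}. Thus FOLLOW(<S>) = {$}.
FOLLOW(<E>): in <S>-><E>, the suffix after <E> is empty, so FOLLOW(<E>) ⊇ FOLLOW(<S>) = {$}. Thus FOLLOW(<E>) = {$}.

{s, w}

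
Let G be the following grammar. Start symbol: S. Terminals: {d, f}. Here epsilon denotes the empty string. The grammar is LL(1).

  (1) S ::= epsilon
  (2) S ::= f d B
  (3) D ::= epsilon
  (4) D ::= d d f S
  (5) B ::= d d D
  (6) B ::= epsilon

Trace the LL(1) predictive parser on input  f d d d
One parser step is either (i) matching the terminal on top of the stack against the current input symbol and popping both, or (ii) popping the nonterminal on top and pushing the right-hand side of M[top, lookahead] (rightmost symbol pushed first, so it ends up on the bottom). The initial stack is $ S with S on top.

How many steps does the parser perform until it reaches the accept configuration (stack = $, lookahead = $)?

7

     Stack    Input      Action
  1  $ S      f d d d $  expand S ::= f d B
  2  $ B d f  f d d d $  match f
  3  $ B d    d d d $    match d
  4  $ B      d d $      expand B ::= d d D
  5  $ D d d  d d $      match d
  6  $ D d    d $        match d
  7  $ D      $          expand D ::= epsilon
Accept reached after 7 steps.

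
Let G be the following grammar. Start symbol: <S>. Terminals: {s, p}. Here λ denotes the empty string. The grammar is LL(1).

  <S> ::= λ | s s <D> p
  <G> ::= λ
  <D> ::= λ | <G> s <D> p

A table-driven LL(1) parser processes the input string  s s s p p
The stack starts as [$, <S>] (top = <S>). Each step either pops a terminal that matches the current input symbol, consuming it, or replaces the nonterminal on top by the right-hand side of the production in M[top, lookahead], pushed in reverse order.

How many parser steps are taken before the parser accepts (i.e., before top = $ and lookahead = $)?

9

step 1: stack=$ <S>  input=s s s p p $  — expand <S> ::= s s <D> p
step 2: stack=$ p <D> s s  input=s s s p p $  — match s
step 3: stack=$ p <D> s  input=s s p p $  — match s
step 4: stack=$ p <D>  input=s p p $  — expand <D> ::= <G> s <D> p
step 5: stack=$ p p <D> s <G>  input=s p p $  — expand <G> ::= λ
step 6: stack=$ p p <D> s  input=s p p $  — match s
step 7: stack=$ p p <D>  input=p p $  — expand <D> ::= λ
step 8: stack=$ p p  input=p p $  — match p
step 9: stack=$ p  input=p $  — match p
Accept reached after 9 steps.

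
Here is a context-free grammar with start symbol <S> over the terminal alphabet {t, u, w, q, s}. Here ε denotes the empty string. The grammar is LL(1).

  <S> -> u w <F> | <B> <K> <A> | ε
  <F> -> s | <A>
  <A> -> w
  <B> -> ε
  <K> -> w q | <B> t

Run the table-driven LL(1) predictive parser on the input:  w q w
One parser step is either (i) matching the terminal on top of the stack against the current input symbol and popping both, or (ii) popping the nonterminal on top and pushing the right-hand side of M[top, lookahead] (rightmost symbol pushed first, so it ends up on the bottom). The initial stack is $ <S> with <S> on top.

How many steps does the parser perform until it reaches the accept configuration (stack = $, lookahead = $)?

     Stack          Input    Action
  1  $ <S>          w q w $  expand <S> -> <B> <K> <A>
  2  $ <A> <K> <B>  w q w $  expand <B> -> ε
  3  $ <A> <K>      w q w $  expand <K> -> w q
  4  $ <A> q w      w q w $  match w
  5  $ <A> q        q w $    match q
  6  $ <A>          w $      expand <A> -> w
  7  $ w            w $      match w
Accept reached after 7 steps.

7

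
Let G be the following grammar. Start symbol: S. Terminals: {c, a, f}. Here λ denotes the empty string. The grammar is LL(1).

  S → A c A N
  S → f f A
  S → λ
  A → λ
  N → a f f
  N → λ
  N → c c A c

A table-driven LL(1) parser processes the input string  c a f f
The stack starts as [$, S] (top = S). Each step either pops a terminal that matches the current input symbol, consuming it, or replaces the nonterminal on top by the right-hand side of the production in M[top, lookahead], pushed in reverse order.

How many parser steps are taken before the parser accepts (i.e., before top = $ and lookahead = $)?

8

step 1: stack=$ S  input=c a f f $  — expand S → A c A N
step 2: stack=$ N A c A  input=c a f f $  — expand A → λ
step 3: stack=$ N A c  input=c a f f $  — match c
step 4: stack=$ N A  input=a f f $  — expand A → λ
step 5: stack=$ N  input=a f f $  — expand N → a f f
step 6: stack=$ f f a  input=a f f $  — match a
step 7: stack=$ f f  input=f f $  — match f
step 8: stack=$ f  input=f $  — match f
Accept reached after 8 steps.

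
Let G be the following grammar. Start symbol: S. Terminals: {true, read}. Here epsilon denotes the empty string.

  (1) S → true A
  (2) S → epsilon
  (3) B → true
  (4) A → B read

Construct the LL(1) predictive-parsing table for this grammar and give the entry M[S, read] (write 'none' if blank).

FIRST(S) = {epsilon, true}
FIRST(B) = {true}
FIRST(A) = {true}  (via B read)
FOLLOW(S) includes $ since S is the start symbol.
FOLLOW(S): S appears on no right-hand side. Thus FOLLOW(S) = {$}.
For S → true A: FIRST(true A) = {true}, so it goes in M[S, t] for t ∈ {true}.
For S → epsilon: FIRST(epsilon) = {epsilon}, so it goes in M[S, t] for t ∈ {}; since epsilon ∈ FIRST, also for every t ∈ FOLLOW(S) = {$}.
None of these place a production in M[S, read].

none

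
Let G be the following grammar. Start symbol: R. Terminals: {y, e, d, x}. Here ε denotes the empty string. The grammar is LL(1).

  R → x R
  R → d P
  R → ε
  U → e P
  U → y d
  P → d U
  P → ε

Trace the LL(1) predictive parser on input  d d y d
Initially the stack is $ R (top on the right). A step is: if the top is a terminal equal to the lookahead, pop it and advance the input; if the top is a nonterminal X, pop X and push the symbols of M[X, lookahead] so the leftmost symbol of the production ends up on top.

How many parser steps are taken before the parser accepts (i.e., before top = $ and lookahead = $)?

7

step 1: stack=$ R  input=d d y d $  — expand R → d P
step 2: stack=$ P d  input=d d y d $  — match d
step 3: stack=$ P  input=d y d $  — expand P → d U
step 4: stack=$ U d  input=d y d $  — match d
step 5: stack=$ U  input=y d $  — expand U → y d
step 6: stack=$ d y  input=y d $  — match y
step 7: stack=$ d  input=d $  — match d
Accept reached after 7 steps.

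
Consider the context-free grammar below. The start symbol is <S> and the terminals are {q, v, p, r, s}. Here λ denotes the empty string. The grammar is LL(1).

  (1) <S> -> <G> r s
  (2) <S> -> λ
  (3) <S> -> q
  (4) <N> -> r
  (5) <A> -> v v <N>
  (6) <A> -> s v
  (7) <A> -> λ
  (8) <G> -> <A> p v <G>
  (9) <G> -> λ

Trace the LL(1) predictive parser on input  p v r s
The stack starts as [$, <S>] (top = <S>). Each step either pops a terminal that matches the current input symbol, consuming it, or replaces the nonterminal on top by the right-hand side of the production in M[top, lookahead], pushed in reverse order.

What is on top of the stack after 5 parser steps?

     Stack              Input      Action
  1  $ <S>              p v r s $  expand <S> -> <G> r s
  2  $ s r <G>          p v r s $  expand <G> -> <A> p v <G>
  3  $ s r <G> v p <A>  p v r s $  expand <A> -> λ
  4  $ s r <G> v p      p v r s $  match p
  5  $ s r <G> v        v r s $    match v
Stack after step 5: $ s r <G> (top = <G>).

<G>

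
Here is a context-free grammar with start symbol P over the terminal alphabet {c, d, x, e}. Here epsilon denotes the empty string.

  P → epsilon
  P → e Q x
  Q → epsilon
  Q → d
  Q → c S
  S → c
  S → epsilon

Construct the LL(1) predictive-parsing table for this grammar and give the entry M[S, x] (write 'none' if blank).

FIRST(P) = {epsilon, e}
FIRST(Q) = {epsilon, c, d}
FIRST(S) = {epsilon, c}
FOLLOW(P) includes $ since P is the start symbol.
FOLLOW(Q): in P→e Q x, Q is followed by x with FIRST {x}. Thus FOLLOW(Q) = {x}.
FOLLOW(S): in Q→c S, the suffix after S is empty, so FOLLOW(S) ⊇ FOLLOW(Q) = {x}. Thus FOLLOW(S) = {x}.
For S → c: FIRST(c) = {c}, so it goes in M[S, t] for t ∈ {c}.
For S → epsilon: FIRST(epsilon) = {epsilon}, so it goes in M[S, t] for t ∈ {}; since epsilon ∈ FIRST, also for every t ∈ FOLLOW(S) = {x}.

S → epsilon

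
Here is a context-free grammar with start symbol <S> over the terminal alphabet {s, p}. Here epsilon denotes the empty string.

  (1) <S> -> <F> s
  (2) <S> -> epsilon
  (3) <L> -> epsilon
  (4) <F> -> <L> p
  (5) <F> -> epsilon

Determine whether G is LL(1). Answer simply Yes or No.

FIRST(<S>) = {epsilon, p, s}
FIRST(<L>) = {epsilon}
FIRST(<F>) = {epsilon, p}
FOLLOW(<S>) = {$}
FOLLOW(<L>) = {p}
FOLLOW(<F>) = {s}
Each cell of M receives at most one production.

Yes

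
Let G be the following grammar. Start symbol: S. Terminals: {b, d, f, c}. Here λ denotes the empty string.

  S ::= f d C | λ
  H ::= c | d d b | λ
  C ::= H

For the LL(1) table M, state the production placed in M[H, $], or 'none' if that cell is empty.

H ::= λ

FIRST(S) = {λ, f}
FIRST(H) = {λ, c, d}
FIRST(C) = {λ, c, d}  (via H)
FOLLOW(S) includes $ since S is the start symbol.
FOLLOW(C): in S::=f d C, the suffix after C is empty, so FOLLOW(C) ⊇ FOLLOW(S) = {$}. Thus FOLLOW(C) = {$}.
FOLLOW(H): in C::=H, the suffix after H is empty, so FOLLOW(H) ⊇ FOLLOW(C) = {$}. Thus FOLLOW(H) = {$}.
For H ::= c: FIRST(c) = {c}, so it goes in M[H, t] for t ∈ {c}.
For H ::= d d b: FIRST(d d b) = {d}, so it goes in M[H, t] for t ∈ {d}.
For H ::= λ: FIRST(λ) = {λ}, so it goes in M[H, t] for t ∈ {}; since λ ∈ FIRST, also for every t ∈ FOLLOW(H) = {$}.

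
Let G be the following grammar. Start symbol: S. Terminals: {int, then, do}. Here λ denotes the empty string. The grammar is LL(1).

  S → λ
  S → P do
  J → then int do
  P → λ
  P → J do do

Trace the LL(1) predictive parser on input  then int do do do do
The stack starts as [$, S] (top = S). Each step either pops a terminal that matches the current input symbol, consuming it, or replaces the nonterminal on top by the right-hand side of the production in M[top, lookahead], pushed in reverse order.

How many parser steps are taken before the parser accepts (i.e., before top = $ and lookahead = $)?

9

step 1: stack=$ S  input=then int do do do do $  — expand S → P do
step 2: stack=$ do P  input=then int do do do do $  — expand P → J do do
step 3: stack=$ do do do J  input=then int do do do do $  — expand J → then int do
step 4: stack=$ do do do do int then  input=then int do do do do $  — match then
step 5: stack=$ do do do do int  input=int do do do do $  — match int
step 6: stack=$ do do do do  input=do do do do $  — match do
step 7: stack=$ do do do  input=do do do $  — match do
step 8: stack=$ do do  input=do do $  — match do
step 9: stack=$ do  input=do $  — match do
Accept reached after 9 steps.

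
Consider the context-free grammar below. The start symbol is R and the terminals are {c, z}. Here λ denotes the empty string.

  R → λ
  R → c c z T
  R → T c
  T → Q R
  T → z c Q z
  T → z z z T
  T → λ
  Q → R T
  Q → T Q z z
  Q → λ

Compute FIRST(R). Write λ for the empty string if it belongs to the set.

FIRST(R): from R→λ we get {λ}; from R→c c z T we get {c}; from R→T c we get {c, z}. So FIRST(R) = {λ, c, z}.
FIRST(T): from T→Q R we get {λ, c, z}; from T→z c Q z we get {z}; from T→z z z T we get {z}; from T→λ we get {λ}. So FIRST(T) = {λ, c, z}.
FIRST(Q): from Q→R T we get {λ, c, z}; from Q→T Q z z we get {c, z}; from Q→λ we get {λ}. So FIRST(Q) = {λ, c, z}.

{λ, c, z}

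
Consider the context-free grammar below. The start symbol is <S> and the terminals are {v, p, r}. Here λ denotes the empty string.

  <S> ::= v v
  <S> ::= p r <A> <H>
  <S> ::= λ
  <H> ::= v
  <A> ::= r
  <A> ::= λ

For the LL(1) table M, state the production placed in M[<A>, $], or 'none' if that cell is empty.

none

FIRST(<S>): from <S>::=v v we get {v}; from <S>::=p r <A> <H> we get {p}; from <S>::=λ we get {λ}. So FIRST(<S>) = {λ, p, v}.
FIRST(<H>): from <H>::=v we get {v}. So FIRST(<H>) = {v}.
FIRST(<A>): from <A>::=r we get {r}; from <A>::=λ we get {λ}. So FIRST(<A>) = {λ, r}.
FOLLOW(<S>) includes $ since <S> is the start symbol.
FOLLOW(<A>): in <S>::=p r <A> <H>, <A> is followed by <H> with FIRST {v}. Thus FOLLOW(<A>) = {v}.
For <A> ::= r: FIRST(r) = {r}, so it goes in M[<A>, t] for t ∈ {r}.
For <A> ::= λ: FIRST(λ) = {λ}, so it goes in M[<A>, t] for t ∈ {}; since λ ∈ FIRST, also for every t ∈ FOLLOW(<A>) = {v}.
None of these place a production in M[<A>, $].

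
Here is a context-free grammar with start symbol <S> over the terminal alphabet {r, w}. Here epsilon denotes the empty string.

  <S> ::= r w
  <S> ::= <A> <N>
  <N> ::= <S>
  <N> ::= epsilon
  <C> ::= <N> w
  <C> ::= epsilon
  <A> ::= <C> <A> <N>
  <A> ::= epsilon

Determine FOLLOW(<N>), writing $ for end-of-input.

FIRST(<S>): from <S>::=r w we get {r}; from <S>::=<A> <N> we get {epsilon, r, w}. So FIRST(<S>) = {epsilon, r, w}.
FIRST(<N>): from <N>::=<S> we get {epsilon, r, w}; from <N>::=epsilon we get {epsilon}. So FIRST(<N>) = {epsilon, r, w}.
FIRST(<C>): from <C>::=<N> w we get {r, w}; from <C>::=epsilon we get {epsilon}. So FIRST(<C>) = {epsilon, r, w}.
FIRST(<A>): from <A>::=<C> <A> <N> we get {epsilon, r, w}; from <A>::=epsilon we get {epsilon}. So FIRST(<A>) = {epsilon, r, w}.
FOLLOW(<S>) includes $ since <S> is the start symbol.
FOLLOW(<S>): in <N>::=<S>, the suffix after <S> is empty, so FOLLOW(<S>) ⊇ FOLLOW(<N>) = {$, r, w}. Thus FOLLOW(<S>) = {$, r, w}.
FOLLOW(<A>): in <S>::=<A> <N>, <A> is followed by <N> with FIRST {epsilon, r, w}; in <S>::=<A> <N>, the suffix after <A> is nullable, so FOLLOW(<A>) ⊇ FOLLOW(<S>) = {$, r, w}; in <A>::=<C> <A> <N>, <A> is followed by <N> with FIRST {epsilon, r, w}; in <A>::=<C> <A> <N>, the suffix after <A> is nullable (adds nothing new). Thus FOLLOW(<A>) = {$, r, w}.
FOLLOW(<N>): in <S>::=<A> <N>, the suffix after <N> is empty, so FOLLOW(<N>) ⊇ FOLLOW(<S>) = {$, r, w}; in <C>::=<N> w, <N> is followed by w with FIRST {w}; in <A>::=<C> <A> <N>, the suffix after <N> is empty, so FOLLOW(<N>) ⊇ FOLLOW(<A>) = {$, r, w}. Thus FOLLOW(<N>) = {$, r, w}.
FOLLOW(<C>): in <A>::=<C> <A> <N>, <C> is followed by <A> <N> with FIRST {epsilon, r, w}; in <A>::=<C> <A> <N>, the suffix after <C> is nullable, so FOLLOW(<C>) ⊇ FOLLOW(<A>) = {$, r, w}. Thus FOLLOW(<C>) = {$, r, w}.

{$, r, w}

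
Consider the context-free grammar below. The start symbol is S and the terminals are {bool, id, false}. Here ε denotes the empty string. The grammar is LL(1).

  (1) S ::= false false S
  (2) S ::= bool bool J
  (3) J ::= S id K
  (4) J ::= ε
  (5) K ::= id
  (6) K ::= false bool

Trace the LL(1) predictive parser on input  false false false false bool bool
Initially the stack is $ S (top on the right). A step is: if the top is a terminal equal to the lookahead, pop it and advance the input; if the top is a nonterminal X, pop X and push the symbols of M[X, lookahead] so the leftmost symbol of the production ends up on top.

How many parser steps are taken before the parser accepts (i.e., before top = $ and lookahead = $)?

step 1: stack=$ S  input=false false false false bool bool $  — expand S ::= false false S
step 2: stack=$ S false false  input=false false false false bool bool $  — match false
step 3: stack=$ S false  input=false false false bool bool $  — match false
step 4: stack=$ S  input=false false bool bool $  — expand S ::= false false S
step 5: stack=$ S false false  input=false false bool bool $  — match false
step 6: stack=$ S false  input=false bool bool $  — match false
step 7: stack=$ S  input=bool bool $  — expand S ::= bool bool J
step 8: stack=$ J bool bool  input=bool bool $  — match bool
step 9: stack=$ J bool  input=bool $  — match bool
step 10: stack=$ J  input=$  — expand J ::= ε
Accept reached after 10 steps.

10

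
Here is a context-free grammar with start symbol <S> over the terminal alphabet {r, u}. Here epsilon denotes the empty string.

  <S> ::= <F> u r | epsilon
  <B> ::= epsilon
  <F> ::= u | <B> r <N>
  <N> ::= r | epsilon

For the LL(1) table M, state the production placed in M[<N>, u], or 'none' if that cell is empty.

FIRST(<B>) = {epsilon}
FIRST(<N>) = {epsilon, r}
FIRST(<F>) = {r, u}  (via <B> r <N>)
FIRST(<S>) = {epsilon, r, u}  (via <F> u r)
FOLLOW(<S>) includes $ since <S> is the start symbol.
FOLLOW(<F>): in <S>::=<F> u r, <F> is followed by u r with FIRST {u}. Thus FOLLOW(<F>) = {u}.
FOLLOW(<N>): in <F>::=<B> r <N>, the suffix after <N> is empty, so FOLLOW(<N>) ⊇ FOLLOW(<F>) = {u}. Thus FOLLOW(<N>) = {u}.
For <N> ::= r: FIRST(r) = {r}, so it goes in M[<N>, t] for t ∈ {r}.
For <N> ::= epsilon: FIRST(epsilon) = {epsilon}, so it goes in M[<N>, t] for t ∈ {}; since epsilon ∈ FIRST, also for every t ∈ FOLLOW(<N>) = {u}.

<N> ::= epsilon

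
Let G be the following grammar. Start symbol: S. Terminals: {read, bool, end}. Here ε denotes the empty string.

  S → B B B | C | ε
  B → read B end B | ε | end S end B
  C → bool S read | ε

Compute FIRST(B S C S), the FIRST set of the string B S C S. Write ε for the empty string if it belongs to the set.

FIRST(B): from B→read B end B we get {read}; from B→ε we get {ε}; from B→end S end B we get {end}. So FIRST(B) = {ε, end, read}.
FIRST(C): from C→bool S read we get {bool}; from C→ε we get {ε}. So FIRST(C) = {ε, bool}.
FIRST(S): from S→B B B we get {ε, end, read}; from S→C we get {ε, bool}; from S→ε we get {ε}. So FIRST(S) = {ε, bool, end, read}.
FIRST(B S C S): take FIRST of each symbol in turn, carrying on past any symbol whose FIRST contains ε; result {ε, bool, end, read}.

{ε, bool, end, read}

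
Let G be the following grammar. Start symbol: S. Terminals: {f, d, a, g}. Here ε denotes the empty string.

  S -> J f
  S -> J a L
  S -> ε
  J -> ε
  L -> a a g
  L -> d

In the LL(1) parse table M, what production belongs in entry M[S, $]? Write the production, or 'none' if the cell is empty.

FIRST(J) = {ε}
FIRST(L) = {a, d}
FIRST(S) = {ε, a, f}  (via J f, J a L)
FOLLOW(S) includes $ since S is the start symbol.
FOLLOW(S): S appears on no right-hand side. Thus FOLLOW(S) = {$}.
For S -> J f: FIRST(J f) = {f}, so it goes in M[S, t] for t ∈ {f}.
For S -> J a L: FIRST(J a L) = {a}, so it goes in M[S, t] for t ∈ {a}.
For S -> ε: FIRST(ε) = {ε}, so it goes in M[S, t] for t ∈ {}; since ε ∈ FIRST, also for every t ∈ FOLLOW(S) = {$}.

S -> ε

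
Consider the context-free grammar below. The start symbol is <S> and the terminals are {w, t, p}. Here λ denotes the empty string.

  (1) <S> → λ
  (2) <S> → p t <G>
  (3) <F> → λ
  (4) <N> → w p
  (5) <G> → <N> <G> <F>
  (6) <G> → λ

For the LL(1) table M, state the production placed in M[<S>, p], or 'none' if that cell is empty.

<S> → p t <G>

FIRST(<S>) = {λ, p}
FIRST(<F>) = {λ}
FIRST(<N>) = {w}
FIRST(<G>) = {λ, w}  (via <N> <G> <F>)
FOLLOW(<S>) includes $ since <S> is the start symbol.
FOLLOW(<S>): <S> appears on no right-hand side. Thus FOLLOW(<S>) = {$}.
For <S> → λ: FIRST(λ) = {λ}, so it goes in M[<S>, t] for t ∈ {}; since λ ∈ FIRST, also for every t ∈ FOLLOW(<S>) = {$}.
For <S> → p t <G>: FIRST(p t <G>) = {p}, so it goes in M[<S>, t] for t ∈ {p}.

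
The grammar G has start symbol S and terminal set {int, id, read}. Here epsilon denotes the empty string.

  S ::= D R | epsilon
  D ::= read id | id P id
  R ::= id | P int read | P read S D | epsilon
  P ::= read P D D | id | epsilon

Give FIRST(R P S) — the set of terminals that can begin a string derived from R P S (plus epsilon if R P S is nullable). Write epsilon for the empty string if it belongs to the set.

FIRST(D): from D::=read id we get {read}; from D::=id P id we get {id}. So FIRST(D) = {id, read}.
FIRST(P): from P::=read P D D we get {read}; from P::=id we get {id}; from P::=epsilon we get {epsilon}. So FIRST(P) = {epsilon, id, read}.
FIRST(S): from S::=D R we get {id, read}; from S::=epsilon we get {epsilon}. So FIRST(S) = {epsilon, id, read}.
FIRST(R): from R::=id we get {id}; from R::=P int read we get {id, int, read}; from R::=P read S D we get {id, read}; from R::=epsilon we get {epsilon}. So FIRST(R) = {epsilon, id, int, read}.
FIRST(R P S): take FIRST of each symbol in turn, carrying on past any symbol whose FIRST contains epsilon; result {epsilon, id, int, read}.

{epsilon, id, int, read}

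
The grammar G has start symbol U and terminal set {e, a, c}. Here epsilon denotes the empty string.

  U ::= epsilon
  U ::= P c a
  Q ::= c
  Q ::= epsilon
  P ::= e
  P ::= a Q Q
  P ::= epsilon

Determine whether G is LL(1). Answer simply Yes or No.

FIRST(U) = {epsilon, a, c, e}
FIRST(Q) = {epsilon, c}
FIRST(P) = {epsilon, a, e}
FOLLOW(U) = {$}
FOLLOW(Q) = {c}
FOLLOW(P) = {c}
Cell M[Q, c] receives both Q ::= c and Q ::= epsilon — the grammar is not LL(1).

No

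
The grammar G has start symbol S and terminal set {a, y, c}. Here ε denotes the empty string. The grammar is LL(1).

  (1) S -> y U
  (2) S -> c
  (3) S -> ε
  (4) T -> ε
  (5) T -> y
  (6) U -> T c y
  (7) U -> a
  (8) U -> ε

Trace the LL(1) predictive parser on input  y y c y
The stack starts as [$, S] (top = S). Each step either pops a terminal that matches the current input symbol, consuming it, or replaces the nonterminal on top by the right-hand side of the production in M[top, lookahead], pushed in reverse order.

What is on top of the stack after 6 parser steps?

y

step 1: stack=$ S  input=y y c y $  — expand S -> y U
step 2: stack=$ U y  input=y y c y $  — match y
step 3: stack=$ U  input=y c y $  — expand U -> T c y
step 4: stack=$ y c T  input=y c y $  — expand T -> y
step 5: stack=$ y c y  input=y c y $  — match y
step 6: stack=$ y c  input=c y $  — match c
Stack after step 6: $ y (top = y).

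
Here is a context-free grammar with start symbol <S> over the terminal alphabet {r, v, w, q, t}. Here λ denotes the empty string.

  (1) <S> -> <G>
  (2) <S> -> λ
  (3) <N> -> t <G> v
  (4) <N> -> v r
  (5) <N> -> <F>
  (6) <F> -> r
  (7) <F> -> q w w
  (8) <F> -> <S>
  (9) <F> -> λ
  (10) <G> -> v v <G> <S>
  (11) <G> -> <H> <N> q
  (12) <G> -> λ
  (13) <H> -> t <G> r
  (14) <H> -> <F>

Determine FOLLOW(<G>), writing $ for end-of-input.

{$, q, r, t, v}

FIRST(<S>) = {λ, q, r, t, v}  (via <G>)
FIRST(<F>) = {λ, q, r, t, v}  (via <S>)
FIRST(<N>) = {λ, q, r, t, v}  (via <F>)
FIRST(<H>) = {λ, q, r, t, v}  (via <F>)
FIRST(<G>) = {λ, q, r, t, v}  (via <H> <N> q)
FOLLOW(<S>) includes $ since <S> is the start symbol.
FOLLOW(<N>): in <G>-><H> <N> q, <N> is followed by q with FIRST {q}. Thus FOLLOW(<N>) = {q}.
FOLLOW(<H>): in <G>-><H> <N> q, <H> is followed by <N> q with FIRST {q, r, t, v}. Thus FOLLOW(<H>) = {q, r, t, v}.
FOLLOW(<F>): in <N>-><F>, the suffix after <F> is empty, so FOLLOW(<F>) ⊇ FOLLOW(<N>) = {q}; in <H>-><F>, the suffix after <F> is empty, so FOLLOW(<F>) ⊇ FOLLOW(<H>) = {q, r, t, v}. Thus FOLLOW(<F>) = {q, r, t, v}.
FOLLOW(<S>): in <F>-><S>, the suffix after <S> is empty, so FOLLOW(<S>) ⊇ FOLLOW(<F>) = {q, r, t, v}; in <G>->v v <G> <S>, the suffix after <S> is empty, so FOLLOW(<S>) ⊇ FOLLOW(<G>) = {$, q, r, t, v}. Thus FOLLOW(<S>) = {$, q, r, t, v}.
FOLLOW(<G>): in <S>-><G>, the suffix after <G> is empty, so FOLLOW(<G>) ⊇ FOLLOW(<S>) = {$, q, r, t, v}; in <N>->t <G> v, <G> is followed by v with FIRST {v}; in <G>->v v <G> <S>, <G> is followed by <S> with FIRST {λ, q, r, t, v}; in <G>->v v <G> <S>, the suffix after <G> is nullable (adds nothing new); in <H>->t <G> r, <G> is followed by r with FIRST {r}. Thus FOLLOW(<G>) = {$, q, r, t, v}.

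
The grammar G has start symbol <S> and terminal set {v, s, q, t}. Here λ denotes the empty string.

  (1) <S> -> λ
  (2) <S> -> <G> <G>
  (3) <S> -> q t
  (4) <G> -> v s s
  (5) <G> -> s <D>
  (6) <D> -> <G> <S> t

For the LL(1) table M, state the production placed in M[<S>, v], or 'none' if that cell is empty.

<S> -> <G> <G>

FIRST(<G>): from <G>->v s s we get {v}; from <G>->s <D> we get {s}. So FIRST(<G>) = {s, v}.
FIRST(<S>): from <S>->λ we get {λ}; from <S>-><G> <G> we get {s, v}; from <S>->q t we get {q}. So FIRST(<S>) = {λ, q, s, v}.
FIRST(<D>): from <D>-><G> <S> t we get {s, v}. So FIRST(<D>) = {s, v}.
FOLLOW(<S>) includes $ since <S> is the start symbol.
FOLLOW(<S>): in <D>-><G> <S> t, <S> is followed by t with FIRST {t}. Thus FOLLOW(<S>) = {$, t}.
For <S> -> λ: FIRST(λ) = {λ}, so it goes in M[<S>, t] for t ∈ {}; since λ ∈ FIRST, also for every t ∈ FOLLOW(<S>) = {$, t}.
For <S> -> <G> <G>: FIRST(<G> <G>) = {s, v}, so it goes in M[<S>, t] for t ∈ {s, v}.
For <S> -> q t: FIRST(q t) = {q}, so it goes in M[<S>, t] for t ∈ {q}.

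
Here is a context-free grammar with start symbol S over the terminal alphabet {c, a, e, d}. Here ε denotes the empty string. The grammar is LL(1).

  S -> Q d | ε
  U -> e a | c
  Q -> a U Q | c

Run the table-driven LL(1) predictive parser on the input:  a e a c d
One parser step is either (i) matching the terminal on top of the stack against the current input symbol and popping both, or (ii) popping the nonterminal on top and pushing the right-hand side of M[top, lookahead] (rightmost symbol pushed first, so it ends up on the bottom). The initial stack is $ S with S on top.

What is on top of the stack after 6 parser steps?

step 1: stack=$ S  input=a e a c d $  — expand S -> Q d
step 2: stack=$ d Q  input=a e a c d $  — expand Q -> a U Q
step 3: stack=$ d Q U a  input=a e a c d $  — match a
step 4: stack=$ d Q U  input=e a c d $  — expand U -> e a
step 5: stack=$ d Q a e  input=e a c d $  — match e
step 6: stack=$ d Q a  input=a c d $  — match a
Stack after step 6: $ d Q (top = Q).

Q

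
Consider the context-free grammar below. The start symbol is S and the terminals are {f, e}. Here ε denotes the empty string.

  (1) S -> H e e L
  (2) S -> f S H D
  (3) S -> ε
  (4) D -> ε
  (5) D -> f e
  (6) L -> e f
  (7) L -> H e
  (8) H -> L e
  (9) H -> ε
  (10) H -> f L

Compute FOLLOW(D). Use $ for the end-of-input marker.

FIRST(D): from D->ε we get {ε}; from D->f e we get {f}. So FIRST(D) = {ε, f}.
FIRST(S): from S->H e e L we get {e, f}; from S->f S H D we get {f}; from S->ε we get {ε}. So FIRST(S) = {ε, e, f}.
FIRST(L): from L->e f we get {e}; from L->H e we get {e, f}. So FIRST(L) = {e, f}.
FIRST(H): from H->L e we get {e, f}; from H->ε we get {ε}; from H->f L we get {f}. So FIRST(H) = {ε, e, f}.
FOLLOW(S) includes $ since S is the start symbol.
FOLLOW(S): in S->f S H D, S is followed by H D with FIRST {ε, e, f}; in S->f S H D, the suffix after S is nullable (adds nothing new). Thus FOLLOW(S) = {$, e, f}.
FOLLOW(D): in S->f S H D, the suffix after D is empty, so FOLLOW(D) ⊇ FOLLOW(S) = {$, e, f}. Thus FOLLOW(D) = {$, e, f}.
FOLLOW(H): in S->H e e L, H is followed by e e L with FIRST {e}; in S->f S H D, H is followed by D with FIRST {ε, f}; in S->f S H D, the suffix after H is nullable, so FOLLOW(H) ⊇ FOLLOW(S) = {$, e, f}; in L->H e, H is followed by e with FIRST {e}. Thus FOLLOW(H) = {$, e, f}.
FOLLOW(L): in S->H e e L, the suffix after L is empty, so FOLLOW(L) ⊇ FOLLOW(S) = {$, e, f}; in H->L e, L is followed by e with FIRST {e}; in H->f L, the suffix after L is empty, so FOLLOW(L) ⊇ FOLLOW(H) = {$, e, f}. Thus FOLLOW(L) = {$, e, f}.

{$, e, f}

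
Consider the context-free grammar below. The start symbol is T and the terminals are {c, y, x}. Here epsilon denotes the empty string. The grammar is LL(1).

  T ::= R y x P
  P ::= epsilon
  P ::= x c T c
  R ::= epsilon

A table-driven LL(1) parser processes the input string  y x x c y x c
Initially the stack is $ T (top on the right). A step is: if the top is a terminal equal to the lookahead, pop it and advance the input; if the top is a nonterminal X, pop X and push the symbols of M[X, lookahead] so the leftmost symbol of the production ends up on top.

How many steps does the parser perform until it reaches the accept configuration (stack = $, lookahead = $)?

      Stack        Input            Action
   1  $ T          y x x c y x c $  expand T ::= R y x P
   2  $ P x y R    y x x c y x c $  expand R ::= epsilon
   3  $ P x y      y x x c y x c $  match y
   4  $ P x        x x c y x c $    match x
   5  $ P          x c y x c $      expand P ::= x c T c
   6  $ c T c x    x c y x c $      match x
   7  $ c T c      c y x c $        match c
   8  $ c T        y x c $          expand T ::= R y x P
   9  $ c P x y R  y x c $          expand R ::= epsilon
  10  $ c P x y    y x c $          match y
  11  $ c P x      x c $            match x
  12  $ c P        c $              expand P ::= epsilon
  13  $ c          c $              match c
Accept reached after 13 steps.

13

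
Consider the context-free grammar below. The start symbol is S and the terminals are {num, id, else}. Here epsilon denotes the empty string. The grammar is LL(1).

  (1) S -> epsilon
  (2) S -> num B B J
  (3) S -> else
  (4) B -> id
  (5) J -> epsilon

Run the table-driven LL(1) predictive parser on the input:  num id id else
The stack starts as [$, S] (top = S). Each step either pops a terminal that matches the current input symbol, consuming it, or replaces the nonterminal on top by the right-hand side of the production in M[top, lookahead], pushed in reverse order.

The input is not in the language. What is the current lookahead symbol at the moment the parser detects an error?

     Stack        Input             Action
  1  $ S          num id id else $  expand S -> num B B J
  2  $ J B B num  num id id else $  match num
  3  $ J B B      id id else $      expand B -> id
  4  $ J B id     id id else $      match id
  5  $ J B        id else $         expand B -> id
  6  $ J id       id else $         match id
  7  $ J          else $            error: M[J, else] is empty

else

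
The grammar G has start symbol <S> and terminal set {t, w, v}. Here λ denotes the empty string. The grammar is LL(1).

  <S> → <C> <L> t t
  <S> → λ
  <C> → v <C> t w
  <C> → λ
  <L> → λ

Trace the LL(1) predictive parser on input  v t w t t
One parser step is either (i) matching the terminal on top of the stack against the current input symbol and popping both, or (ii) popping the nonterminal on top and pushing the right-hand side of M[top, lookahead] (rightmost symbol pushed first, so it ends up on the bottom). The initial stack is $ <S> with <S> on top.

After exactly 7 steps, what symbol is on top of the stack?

t

     Stack                Input        Action
  1  $ <S>                v t w t t $  expand <S> → <C> <L> t t
  2  $ t t <L> <C>        v t w t t $  expand <C> → v <C> t w
  3  $ t t <L> w t <C> v  v t w t t $  match v
  4  $ t t <L> w t <C>    t w t t $    expand <C> → λ
  5  $ t t <L> w t        t w t t $    match t
  6  $ t t <L> w          w t t $      match w
  7  $ t t <L>            t t $        expand <L> → λ
Stack after step 7: $ t t (top = t).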